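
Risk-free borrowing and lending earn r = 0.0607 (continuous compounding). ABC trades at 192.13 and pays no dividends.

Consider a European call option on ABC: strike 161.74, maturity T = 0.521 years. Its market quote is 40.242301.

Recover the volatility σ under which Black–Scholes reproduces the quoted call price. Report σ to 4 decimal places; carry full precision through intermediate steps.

At σ = 0.3397 the Black–Scholes value reproduces the quote:
σ√T = 0.3397·√0.521 = 0.245197
d₁ = (ln(S/K) + (r+σ²/2)T) / (σ√T) = (ln(192.13/161.74) + (0.0607+0.3397²/2)·0.521) / 0.245197 = (0.172182 + 0.061685) / 0.245197 = 0.953796
d₂ = d₁ − σ√T = 0.953796 − 0.245197 = 0.708599
e^{−rT} = 0.968870
N(d₁) = 0.829907,  N(d₂) = 0.760713
V = S·N(d₁) − K·e^{−rT}·N(d₂) = 159.449941 − 119.207640 = 40.242301 (equal to the quote); since ∂V/∂σ > 0 for all σ, the implied volatility is unique

sigma = 0.3397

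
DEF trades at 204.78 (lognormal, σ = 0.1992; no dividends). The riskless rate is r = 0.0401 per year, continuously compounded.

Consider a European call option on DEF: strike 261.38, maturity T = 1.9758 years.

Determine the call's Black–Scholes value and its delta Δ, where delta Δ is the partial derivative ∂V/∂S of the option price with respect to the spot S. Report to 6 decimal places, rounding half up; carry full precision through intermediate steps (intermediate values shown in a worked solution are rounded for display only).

σ√T = 0.1992·√1.9758 = 0.280002
d₁ = (ln(S/K) + (r+σ²/2)T) / (σ√T) = (ln(204.78/261.38) + (0.0401+0.1992²/2)·1.9758) / 0.280002 = (-0.244039 + 0.118430) / 0.280002 = -0.448601
d₂ = d₁ − σ√T = -0.448601 − 0.280002 = -0.728602
e^{−rT} = 0.923828
N(d₁) = 0.326860,  N(d₂) = 0.233122
Call price V = S·N(d₁) − K·e^{−rT}·N(d₂) = 66.934372 − 56.292107 = 10.642265
Δ = N(d₁) = 0.326860

price = 10.642265
Δ = 0.326860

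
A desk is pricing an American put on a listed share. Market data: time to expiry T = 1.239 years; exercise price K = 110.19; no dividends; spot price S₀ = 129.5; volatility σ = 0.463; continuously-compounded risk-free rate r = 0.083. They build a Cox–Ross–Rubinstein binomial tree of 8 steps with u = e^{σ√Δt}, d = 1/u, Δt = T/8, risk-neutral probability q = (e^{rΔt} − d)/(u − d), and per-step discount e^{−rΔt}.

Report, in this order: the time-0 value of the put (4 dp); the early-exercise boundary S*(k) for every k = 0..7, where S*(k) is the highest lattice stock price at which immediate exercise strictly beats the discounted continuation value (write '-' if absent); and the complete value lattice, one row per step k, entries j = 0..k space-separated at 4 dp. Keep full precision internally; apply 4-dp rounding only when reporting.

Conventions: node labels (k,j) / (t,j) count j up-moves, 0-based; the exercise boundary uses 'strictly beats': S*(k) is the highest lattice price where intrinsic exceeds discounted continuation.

Δt=0.15488  u=1.19987  d=0.83343  q=0.48988  discount=0.98723
step 8 (expiry): payoffs max(K−S,0) = 80.0455 66.7916 47.7103 20.2393 0.0000 0.0000 0.0000 0.0000 0.0000
step 7: (k=7,j=0): S=36.1694, K−S=74.0206, hold=72.6132 ⇒ V=74.0206 exercise | (k=7,j=1): S=52.0722, K−S=58.1178, hold=56.7104 ⇒ V=58.1178 exercise | (k=7,j=2): S=74.9673, K−S=35.2227, hold=33.8153 ⇒ V=35.2227 exercise | (k=7,j=3): S=107.9287, K−S=2.2613, hold=10.1926 ⇒ V=10.1926 continue | (k=7,j=4): S=155.3826, K−S=0.0000, hold=0.0000 ⇒ V=0.0000 continue | (k=7,j=5): S=223.7010, K−S=0.0000, hold=0.0000 ⇒ V=0.0000 continue | (k=7,j=6): S=322.0574, K−S=0.0000, hold=0.0000 ⇒ V=0.0000 continue | (k=7,j=7): S=463.6589, K−S=0.0000, hold=0.0000 ⇒ V=0.0000 continue  boundary S*=74.9673
step 6: (k=6,j=0): S=43.3984, K−S=66.7916, hold=65.3842 ⇒ V=66.7916 exercise | (k=6,j=1): S=62.4797, K−S=47.7103, hold=46.3029 ⇒ V=47.7103 exercise | (k=6,j=2): S=89.9507, K−S=20.2393, hold=22.6677 ⇒ V=22.6677 continue | (k=6,j=3): S=129.5000, K−S=0.0000, hold=5.1331 ⇒ V=5.1331 continue | (k=6,j=4): S=186.4383, K−S=0.0000, hold=0.0000 ⇒ V=0.0000 continue | (k=6,j=5): S=268.4111, K−S=0.0000, hold=0.0000 ⇒ V=0.0000 continue | (k=6,j=6): S=386.4256, K−S=0.0000, hold=0.0000 ⇒ V=0.0000 continue  boundary S*=62.4797
step 5: (k=5,j=0): S=52.0722, K−S=58.1178, hold=56.7104 ⇒ V=58.1178 exercise | (k=5,j=1): S=74.9673, K−S=35.2227, hold=34.9898 ⇒ V=35.2227 exercise | (k=5,j=2): S=107.9287, K−S=2.2613, hold=13.8981 ⇒ V=13.8981 continue | (k=5,j=3): S=155.3826, K−S=0.0000, hold=2.5850 ⇒ V=2.5850 continue | (k=5,j=4): S=223.7010, K−S=0.0000, hold=0.0000 ⇒ V=0.0000 continue | (k=5,j=5): S=322.0574, K−S=0.0000, hold=0.0000 ⇒ V=0.0000 continue  boundary S*=74.9673
step 4: (k=4,j=0): S=62.4797, K−S=47.7103, hold=46.3029 ⇒ V=47.7103 exercise | (k=4,j=1): S=89.9507, K−S=20.2393, hold=24.4598 ⇒ V=24.4598 continue | (k=4,j=2): S=129.5000, K−S=0.0000, hold=8.2493 ⇒ V=8.2493 continue | (k=4,j=3): S=186.4383, K−S=0.0000, hold=1.3018 ⇒ V=1.3018 continue | (k=4,j=4): S=268.4111, K−S=0.0000, hold=0.0000 ⇒ V=0.0000 continue  boundary S*=62.4797
step 3: (k=3,j=0): S=74.9673, K−S=35.2227, hold=35.8564 ⇒ V=35.8564 continue | (k=3,j=1): S=107.9287, K−S=2.2613, hold=16.3076 ⇒ V=16.3076 continue | (k=3,j=2): S=155.3826, K−S=0.0000, hold=4.7840 ⇒ V=4.7840 continue | (k=3,j=3): S=223.7010, K−S=0.0000, hold=0.6556 ⇒ V=0.6556 continue  boundary S*=-
step 2: (k=2,j=0): S=89.9507, K−S=20.2393, hold=25.9442 ⇒ V=25.9442 continue | (k=2,j=1): S=129.5000, K−S=0.0000, hold=10.5262 ⇒ V=10.5262 continue | (k=2,j=2): S=186.4383, K−S=0.0000, hold=2.7263 ⇒ V=2.7263 continue  boundary S*=-
step 1: (k=1,j=0): S=107.9287, K−S=2.2613, hold=18.1564 ⇒ V=18.1564 continue | (k=1,j=1): S=155.3826, K−S=0.0000, hold=6.6196 ⇒ V=6.6196 continue  boundary S*=-
step 0: (k=0,j=0): S=129.5000, K−S=0.0000, hold=12.3450 ⇒ V=12.3450 continue  boundary S*=-

price = 12.3450
boundary = - - - - 62.4797 74.9673 62.4797 74.9673
tree:
12.3450
18.1564 6.6196
25.9442 10.5262 2.7263
35.8564 16.3076 4.7840 0.6556
47.7103 24.4598 8.2493 1.3018 0.0000
58.1178 35.2227 13.8981 2.5850 0.0000 0.0000
66.7916 47.7103 22.6677 5.1331 0.0000 0.0000 0.0000
74.0206 58.1178 35.2227 10.1926 0.0000 0.0000 0.0000 0.0000
80.0455 66.7916 47.7103 20.2393 0.0000 0.0000 0.0000 0.0000 0.0000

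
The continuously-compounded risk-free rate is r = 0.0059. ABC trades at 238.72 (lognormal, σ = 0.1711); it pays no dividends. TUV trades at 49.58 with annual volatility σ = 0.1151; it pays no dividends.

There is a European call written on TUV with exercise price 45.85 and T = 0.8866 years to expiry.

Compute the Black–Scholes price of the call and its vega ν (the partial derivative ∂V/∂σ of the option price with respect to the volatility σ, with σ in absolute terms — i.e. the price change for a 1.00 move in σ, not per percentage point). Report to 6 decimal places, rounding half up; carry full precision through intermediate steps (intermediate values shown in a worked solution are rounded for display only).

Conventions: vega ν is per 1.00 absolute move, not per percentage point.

price = 4.621687
ν = 13.261713

σ√T = 0.1151·√0.8866 = 0.108378
d₁ = (ln(S/K) + (r+σ²/2)T) / (σ√T) = (ln(49.58/45.85) + (0.0059+0.1151²/2)·0.8866) / 0.108378 = (0.078212 + 0.011104) / 0.108378 = 0.824120
d₂ = d₁ − σ√T = 0.824120 − 0.108378 = 0.715743
e^{−rT} = 0.994783
N(d₁) = 0.795064,  N(d₂) = 0.762925
Call price V = S·N(d₁) − K·e^{−rT}·N(d₂) = 39.419293 − 34.797606 = 4.621687
φ(d₁) = (1/√(2π))·e^{−d₁²/2} = 0.284073
ν = S·φ(d₁)·√T = 13.261713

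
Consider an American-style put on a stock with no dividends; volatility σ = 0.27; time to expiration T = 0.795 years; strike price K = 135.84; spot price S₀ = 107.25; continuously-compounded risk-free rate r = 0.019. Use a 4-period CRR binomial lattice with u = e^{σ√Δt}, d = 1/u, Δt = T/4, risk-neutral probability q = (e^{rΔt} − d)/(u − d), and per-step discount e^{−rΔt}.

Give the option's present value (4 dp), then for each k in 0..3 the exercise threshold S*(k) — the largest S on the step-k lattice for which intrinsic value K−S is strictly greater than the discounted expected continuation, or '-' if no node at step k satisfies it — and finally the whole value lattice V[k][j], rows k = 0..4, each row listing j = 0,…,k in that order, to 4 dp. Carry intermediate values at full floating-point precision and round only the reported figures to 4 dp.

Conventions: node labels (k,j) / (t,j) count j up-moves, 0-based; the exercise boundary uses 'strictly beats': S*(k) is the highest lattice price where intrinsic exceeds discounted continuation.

price = 29.7549
boundary = - 95.0871 107.2500 120.9688
tree:
29.7549
40.7529 18.3374
51.5365 28.5900 7.6206
61.0972 40.7529 14.8712 0.0000
69.5736 51.5365 28.5900 0.0000 0.0000

params: Δt=0.19875 u=1.12791 d=0.88659 q=0.48562 e^(-rΔt)=0.99623
t_4 payoffs: 69.5736 51.5365 28.5900 0.0000 0.0000
t_3: node(3,0) S=74.7428 payoff=61.0972 vs cont=60.5852 → 61.0972 [stop]  node(3,1) S=95.0871 payoff=40.7529 vs cont=40.2409 → 40.7529 [stop]  node(3,2) S=120.9688 payoff=14.8712 vs cont=14.6506 → 14.8712 [stop]  node(3,3) S=153.8952 payoff=0.0000 vs cont=0.0000 → 0.0000 [wait]  ⇒ S*(3)=120.9688
t_2: node(2,0) S=84.3035 payoff=51.5365 vs cont=51.0245 → 51.5365 [stop]  node(2,1) S=107.2500 payoff=28.5900 vs cont=28.0780 → 28.5900 [stop]  node(2,2) S=136.4423 payoff=0.0000 vs cont=7.6206 → 7.6206 [wait]  ⇒ S*(2)=107.2500
t_1: node(1,0) S=95.0871 payoff=40.7529 vs cont=40.2409 → 40.7529 [stop]  node(1,1) S=120.9688 payoff=14.8712 vs cont=18.3374 → 18.3374 [wait]  ⇒ S*(1)=95.0871
t_0: node(0,0) S=107.2500 payoff=28.5900 vs cont=29.7549 → 29.7549 [wait]  ⇒ S*(0)=-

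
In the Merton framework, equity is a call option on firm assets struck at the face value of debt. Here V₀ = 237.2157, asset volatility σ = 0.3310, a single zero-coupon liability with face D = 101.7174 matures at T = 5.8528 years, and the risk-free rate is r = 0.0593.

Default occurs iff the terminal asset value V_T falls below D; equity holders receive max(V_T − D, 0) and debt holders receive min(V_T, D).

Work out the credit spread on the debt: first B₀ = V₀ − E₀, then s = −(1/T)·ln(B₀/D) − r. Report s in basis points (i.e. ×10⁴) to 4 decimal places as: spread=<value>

Apply the equity-as-call identities (strike 101.7174, horizon 5.8528 years):
d₁ = [ln(V₀/D) + (r + σ²/2)T] / (σ√T)
   = [ln(237.2157/101.7174) + (0.0593 + 0.5·0.3310²)·5.8528] / (0.3310·√5.8528)
   = [0.846771 + 0.667690] / 0.800774 = 1.891248
d₂ = d₁ − σ√T = 1.891248 − 0.800774 = 1.090474
N(d₁) = 0.970704,  N(d₂) = 0.862248,  e^(−rT) = 0.706755
E₀ = V₀·N(d₁) − D·e^(−rT)·N(d₂)
   = 237.2157·0.970704 − 101.7174·0.706755·0.862248 = 168.279930
B₀ = V₀ − E₀ = 237.2157 − 168.279930 = 68.935770
spread = −(1/T)·ln(B₀/D) − r = −(1/5.8528)·ln(68.935770/101.7174) − 0.0593 = 0.00716787
in basis points: 0.00716787 × 10⁴ = 71.6787 bp

spread=71.6787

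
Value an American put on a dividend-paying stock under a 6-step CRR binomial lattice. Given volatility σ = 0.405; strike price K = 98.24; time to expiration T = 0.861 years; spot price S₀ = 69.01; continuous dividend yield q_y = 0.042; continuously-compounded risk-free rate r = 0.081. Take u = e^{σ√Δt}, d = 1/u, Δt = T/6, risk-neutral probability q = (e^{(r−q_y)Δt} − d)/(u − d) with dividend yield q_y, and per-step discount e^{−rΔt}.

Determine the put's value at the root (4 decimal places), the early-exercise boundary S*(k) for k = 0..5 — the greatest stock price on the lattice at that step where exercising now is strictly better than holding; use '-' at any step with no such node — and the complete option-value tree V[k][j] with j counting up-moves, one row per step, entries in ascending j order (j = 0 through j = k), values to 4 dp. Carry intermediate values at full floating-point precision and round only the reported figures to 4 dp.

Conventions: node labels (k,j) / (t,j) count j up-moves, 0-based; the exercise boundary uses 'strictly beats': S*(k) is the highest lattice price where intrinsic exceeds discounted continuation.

price = 30.1859
boundary = - 59.1947 50.7754 59.1947 69.0100 80.4528
tree:
30.1859
39.0453 21.3212
47.4646 29.5012 12.9769
54.6864 39.0453 19.8778 5.8152
60.8810 47.4646 29.2300 10.2280 1.1751
66.1946 54.6864 39.0453 17.7872 2.2860 0.0000
70.7524 60.8810 47.4646 29.2300 4.4470 0.0000 0.0000

Δt=0.14350, u=1.16581, d=0.85777, q=0.47994, disc=e^(-rΔt)=0.98844
k=6 terminal: V=max(K-S,0) → 70.7524 60.8810 47.4646 29.2300 4.4470 0.0000 0.0000
k=5: j=0 S=32.0454 intr=66.1946 cont=65.2519 V=66.1946[EX]; j=1 S=43.5536 intr=54.6864 cont=53.8128 V=54.6864[EX]; j=2 S=59.1947 intr=39.0453 cont=38.2657 V=39.0453[EX]; j=3 S=80.4528 intr=17.7872 cont=17.1353 V=17.7872[EX]; j=4 S=109.3453 intr=0.0000 cont=2.2860 V=2.2860[hold]; j=5 S=148.6136 intr=0.0000 cont=0.0000 V=0.0000[hold]  S*(5)=80.4528
k=4: j=0 S=37.3590 intr=60.8810 cont=59.9702 V=60.8810[EX]; j=1 S=50.7754 intr=47.4646 cont=46.6344 V=47.4646[EX]; j=2 S=69.0100 intr=29.2300 cont=28.5094 V=29.2300[EX]; j=3 S=93.7930 intr=4.4470 cont=10.2280 V=10.2280[hold]; j=4 S=127.4762 intr=0.0000 cont=1.1751 V=1.1751[hold]  S*(4)=69.0100
k=3: j=0 S=43.5536 intr=54.6864 cont=53.8128 V=54.6864[EX]; j=1 S=59.1947 intr=39.0453 cont=38.2657 V=39.0453[EX]; j=2 S=80.4528 intr=17.7872 cont=19.8778 V=19.8778[hold]; j=3 S=109.3453 intr=0.0000 cont=5.8152 V=5.8152[hold]  S*(3)=59.1947
k=2: j=0 S=50.7754 intr=47.4646 cont=46.6344 V=47.4646[EX]; j=1 S=69.0100 intr=29.2300 cont=29.5012 V=29.5012[hold]; j=2 S=93.7930 intr=4.4470 cont=12.9769 V=12.9769[hold]  S*(2)=50.7754
k=1: j=0 S=59.1947 intr=39.0453 cont=38.3944 V=39.0453[EX]; j=1 S=80.4528 intr=17.7872 cont=21.3212 V=21.3212[hold]  S*(1)=59.1947
k=0: j=0 S=69.0100 intr=29.2300 cont=30.1859 V=30.1859[hold]  S*(0)=-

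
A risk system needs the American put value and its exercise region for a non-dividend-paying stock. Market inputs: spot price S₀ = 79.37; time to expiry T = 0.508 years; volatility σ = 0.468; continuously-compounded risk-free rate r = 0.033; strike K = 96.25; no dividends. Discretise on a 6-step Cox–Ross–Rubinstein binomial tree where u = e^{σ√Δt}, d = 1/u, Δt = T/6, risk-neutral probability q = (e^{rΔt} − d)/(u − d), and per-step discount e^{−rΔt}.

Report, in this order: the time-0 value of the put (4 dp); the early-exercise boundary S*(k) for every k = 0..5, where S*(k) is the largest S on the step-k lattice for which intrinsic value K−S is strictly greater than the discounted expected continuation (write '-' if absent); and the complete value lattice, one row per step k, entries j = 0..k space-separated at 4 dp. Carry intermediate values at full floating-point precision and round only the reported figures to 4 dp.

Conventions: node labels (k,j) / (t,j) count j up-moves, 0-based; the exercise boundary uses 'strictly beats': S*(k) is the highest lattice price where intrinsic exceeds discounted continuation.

Δt=0.08467, u=1.14588, d=0.87269, q=0.47625, disc=e^(-rΔt)=0.99721
k=6 terminal: V=max(K-S,0) → 61.1900 50.2144 35.8030 16.8800 0.0000 0.0000 0.0000
k=5: j=0 S=40.1747 intr=56.0753 cont=55.8067 V=56.0753[EX]; j=1 S=52.7514 intr=43.4986 cont=43.2300 V=43.4986[EX]; j=2 S=69.2653 intr=26.9847 cont=26.7162 V=26.9847[EX]; j=3 S=90.9488 intr=5.3012 cont=8.8162 V=8.8162[hold]; j=4 S=119.4204 intr=0.0000 cont=0.0000 V=0.0000[hold]; j=5 S=156.8050 intr=0.0000 cont=0.0000 V=0.0000[hold]  S*(5)=69.2653
k=4: j=0 S=46.0356 intr=50.2144 cont=49.9459 V=50.2144[EX]; j=1 S=60.4470 intr=35.8030 cont=35.5344 V=35.8030[EX]; j=2 S=79.3700 intr=16.8800 cont=18.2808 V=18.2808[hold]; j=3 S=104.2168 intr=0.0000 cont=4.6046 V=4.6046[hold]; j=4 S=136.8419 intr=0.0000 cont=0.0000 V=0.0000[hold]  S*(4)=60.4470
k=3: j=0 S=52.7514 intr=43.4986 cont=43.2300 V=43.4986[EX]; j=1 S=69.2653 intr=26.9847 cont=27.3814 V=27.3814[hold]; j=2 S=90.9488 intr=5.3012 cont=11.7347 V=11.7347[hold]; j=3 S=119.4204 intr=0.0000 cont=2.4049 V=2.4049[hold]  S*(3)=52.7514
k=2: j=0 S=60.4470 intr=35.8030 cont=35.7228 V=35.8030[EX]; j=1 S=79.3700 intr=16.8800 cont=19.8741 V=19.8741[hold]; j=2 S=104.2168 intr=0.0000 cont=7.2711 V=7.2711[hold]  S*(2)=60.4470
k=1: j=0 S=69.2653 intr=26.9847 cont=28.1381 V=28.1381[hold]; j=1 S=90.9488 intr=5.3012 cont=13.8332 V=13.8332[hold]  S*(1)=-
k=0: j=0 S=79.3700 intr=16.8800 cont=21.2659 V=21.2659[hold]  S*(0)=-

price = 21.2659
boundary = - - 60.4470 52.7514 60.4470 69.2653
tree:
21.2659
28.1381 13.8332
35.8030 19.8741 7.2711
43.4986 27.3814 11.7347 2.4049
50.2144 35.8030 18.2808 4.6046 0.0000
56.0753 43.4986 26.9847 8.8162 0.0000 0.0000
61.1900 50.2144 35.8030 16.8800 0.0000 0.0000 0.0000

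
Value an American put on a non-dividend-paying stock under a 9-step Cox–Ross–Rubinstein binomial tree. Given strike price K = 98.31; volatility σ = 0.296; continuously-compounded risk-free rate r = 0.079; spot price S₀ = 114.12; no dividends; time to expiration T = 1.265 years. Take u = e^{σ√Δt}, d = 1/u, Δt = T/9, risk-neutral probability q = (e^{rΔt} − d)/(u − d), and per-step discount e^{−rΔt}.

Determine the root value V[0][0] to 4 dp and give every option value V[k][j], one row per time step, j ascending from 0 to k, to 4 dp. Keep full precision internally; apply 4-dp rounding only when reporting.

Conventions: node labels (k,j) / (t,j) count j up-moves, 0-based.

price = 4.7741
tree:
4.7741
7.5666 2.3241
11.6683 3.9798 0.8606
17.4293 6.6527 1.6221 0.1831
25.0979 10.7933 3.0107 0.3876 0.0000
32.7879 16.8625 5.4772 0.8209 0.0000 0.0000
39.6701 25.0979 9.6964 1.7382 0.0000 0.0000 0.0000
45.8295 32.7879 16.5055 3.6808 0.0000 0.0000 0.0000 0.0000
51.3418 39.6701 25.0979 7.7945 0.0000 0.0000 0.0000 0.0000 0.0000
56.2752 45.8295 32.7879 16.5055 0.0000 0.0000 0.0000 0.0000 0.0000 0.0000

Δt=0.14056  u=1.11736  d=0.89496  q=0.52249  discount=0.98896
step 9 (expiry): payoffs max(K−S,0) = 56.2752 45.8295 32.7879 16.5055 0.0000 0.0000 0.0000 0.0000 0.0000 0.0000
k=8: (k=8,j=0): S=46.9682, K−S=51.3418, hold=50.2563 ⇒ V=51.3418 exercise | (k=8,j=1): S=58.6399, K−S=39.6701, hold=38.5845 ⇒ V=39.6701 exercise | (k=8,j=2): S=73.2121, K−S=25.0979, hold=24.0124 ⇒ V=25.0979 exercise | (k=8,j=3): S=91.4055, K−S=6.9045, hold=7.7945 ⇒ V=7.7945 continue | (k=8,j=4): S=114.1200, K−S=0.0000, hold=0.0000 ⇒ V=0.0000 continue | (k=8,j=5): S=142.4792, K−S=0.0000, hold=0.0000 ⇒ V=0.0000 continue | (k=8,j=6): S=177.8856, K−S=0.0000, hold=0.0000 ⇒ V=0.0000 continue | (k=8,j=7): S=222.0907, K−S=0.0000, hold=0.0000 ⇒ V=0.0000 continue | (k=8,j=8): S=277.2809, K−S=0.0000, hold=0.0000 ⇒ V=0.0000 continue
k=7: (k=7,j=0): S=52.4805, K−S=45.8295, hold=44.7439 ⇒ V=45.8295 exercise | (k=7,j=1): S=65.5221, K−S=32.7879, hold=31.7023 ⇒ V=32.7879 exercise | (k=7,j=2): S=81.8045, K−S=16.5055, hold=15.8797 ⇒ V=16.5055 exercise | (k=7,j=3): S=102.1332, K−S=0.0000, hold=3.6808 ⇒ V=3.6808 continue | (k=7,j=4): S=127.5136, K−S=0.0000, hold=0.0000 ⇒ V=0.0000 continue | (k=7,j=5): S=159.2011, K−S=0.0000, hold=0.0000 ⇒ V=0.0000 continue | (k=7,j=6): S=198.7631, K−S=0.0000, hold=0.0000 ⇒ V=0.0000 continue | (k=7,j=7): S=248.1563, K−S=0.0000, hold=0.0000 ⇒ V=0.0000 continue
k=6: (k=6,j=0): S=58.6399, K−S=39.6701, hold=38.5845 ⇒ V=39.6701 exercise | (k=6,j=1): S=73.2121, K−S=25.0979, hold=24.0124 ⇒ V=25.0979 exercise | (k=6,j=2): S=91.4055, K−S=6.9045, hold=9.6964 ⇒ V=9.6964 continue | (k=6,j=3): S=114.1200, K−S=0.0000, hold=1.7382 ⇒ V=1.7382 continue | (k=6,j=4): S=142.4792, K−S=0.0000, hold=0.0000 ⇒ V=0.0000 continue | (k=6,j=5): S=177.8856, K−S=0.0000, hold=0.0000 ⇒ V=0.0000 continue | (k=6,j=6): S=222.0907, K−S=0.0000, hold=0.0000 ⇒ V=0.0000 continue
k=5: (k=5,j=0): S=65.5221, K−S=32.7879, hold=31.7023 ⇒ V=32.7879 exercise | (k=5,j=1): S=81.8045, K−S=16.5055, hold=16.8625 ⇒ V=16.8625 continue | (k=5,j=2): S=102.1332, K−S=0.0000, hold=5.4772 ⇒ V=5.4772 continue | (k=5,j=3): S=127.5136, K−S=0.0000, hold=0.8209 ⇒ V=0.8209 continue | (k=5,j=4): S=159.2011, K−S=0.0000, hold=0.0000 ⇒ V=0.0000 continue | (k=5,j=5): S=198.7631, K−S=0.0000, hold=0.0000 ⇒ V=0.0000 continue
k=4: (k=4,j=0): S=73.2121, K−S=25.0979, hold=24.1969 ⇒ V=25.0979 exercise | (k=4,j=1): S=91.4055, K−S=6.9045, hold=10.7933 ⇒ V=10.7933 continue | (k=4,j=2): S=114.1200, K−S=0.0000, hold=3.0107 ⇒ V=3.0107 continue | (k=4,j=3): S=142.4792, K−S=0.0000, hold=0.3876 ⇒ V=0.3876 continue | (k=4,j=4): S=177.8856, K−S=0.0000, hold=0.0000 ⇒ V=0.0000 continue
k=3: (k=3,j=0): S=81.8045, K−S=16.5055, hold=17.4293 ⇒ V=17.4293 continue | (k=3,j=1): S=102.1332, K−S=0.0000, hold=6.6527 ⇒ V=6.6527 continue | (k=3,j=2): S=127.5136, K−S=0.0000, hold=1.6221 ⇒ V=1.6221 continue | (k=3,j=3): S=159.2011, K−S=0.0000, hold=0.1831 ⇒ V=0.1831 continue
k=2: (k=2,j=0): S=91.4055, K−S=6.9045, hold=11.6683 ⇒ V=11.6683 continue | (k=2,j=1): S=114.1200, K−S=0.0000, hold=3.9798 ⇒ V=3.9798 continue | (k=2,j=2): S=142.4792, K−S=0.0000, hold=0.8606 ⇒ V=0.8606 continue
k=1: (k=1,j=0): S=102.1332, K−S=0.0000, hold=7.5666 ⇒ V=7.5666 continue | (k=1,j=1): S=127.5136, K−S=0.0000, hold=2.3241 ⇒ V=2.3241 continue
k=0: (k=0,j=0): S=114.1200, K−S=0.0000, hold=4.7741 ⇒ V=4.7741 continue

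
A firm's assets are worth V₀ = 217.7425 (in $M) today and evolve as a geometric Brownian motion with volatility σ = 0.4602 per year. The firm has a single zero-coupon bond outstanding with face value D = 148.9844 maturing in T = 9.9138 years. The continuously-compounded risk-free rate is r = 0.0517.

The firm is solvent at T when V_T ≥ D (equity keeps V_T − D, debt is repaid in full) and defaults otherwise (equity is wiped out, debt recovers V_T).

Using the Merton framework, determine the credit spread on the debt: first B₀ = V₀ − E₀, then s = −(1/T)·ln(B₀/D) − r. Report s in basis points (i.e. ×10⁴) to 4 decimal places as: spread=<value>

Work the structural quantities from V₀ = 217.7425 against face 148.9844:
d₁ = [ln(V₀/D) + (r + σ²/2)T] / (σ√T)
   = [ln(217.7425/148.9844) + (0.0517 + 0.5·0.4602²)·9.9138] / (0.4602·√9.9138)
   = [0.379472 + 1.562336] / 1.448994 = 1.340107
d₂ = d₁ − σ√T = 1.340107 − 1.448994 = -0.108887
N(d₁) = 0.909895,  N(d₂) = 0.456646,  e^(−rT) = 0.598970
E₀ = V₀·N(d₁) − D·e^(−rT)·N(d₂)
   = 217.7425·0.909895 − 148.9844·0.598970·0.456646 = 157.372941
B₀ = V₀ − E₀ = 217.7425 − 157.372941 = 60.369559
spread = −(1/T)·ln(B₀/D) − r = −(1/9.9138)·ln(60.369559/148.9844) − 0.0517 = 0.03942113
in basis points: 0.03942113 × 10⁴ = 394.2113 bp

spread=394.2113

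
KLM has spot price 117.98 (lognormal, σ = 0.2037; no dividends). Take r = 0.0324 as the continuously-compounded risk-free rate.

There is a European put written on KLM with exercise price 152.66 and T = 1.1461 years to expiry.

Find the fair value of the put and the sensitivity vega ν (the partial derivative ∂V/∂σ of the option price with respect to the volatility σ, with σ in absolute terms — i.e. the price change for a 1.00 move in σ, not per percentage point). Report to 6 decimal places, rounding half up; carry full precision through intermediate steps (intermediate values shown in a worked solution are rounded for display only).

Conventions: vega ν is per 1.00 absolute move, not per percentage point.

price = 31.448160
ν = 33.535598

σ√T = 0.2037·√1.1461 = 0.218073
d₁ = (ln(S/K) + (r+σ²/2)T) / (σ√T) = (ln(117.98/152.66) + (0.0324+0.2037²/2)·1.1461) / 0.218073 = (-0.257698 + 0.060912) / 0.218073 = -0.902387
d₂ = d₁ − σ√T = -0.902387 − 0.218073 = -1.120461
e^{−rT} = 0.963547
N(−d₁) = 0.816574,  N(−d₂) = 0.868741
Put price V = K·e^{−rT}·N(−d₂) − S·N(−d₁) = 127.787614 − 96.339454 = 31.448160
φ(d₁) = (1/√(2π))·e^{−d₁²/2} = 0.265513
ν = S·φ(d₁)·√T = 33.535598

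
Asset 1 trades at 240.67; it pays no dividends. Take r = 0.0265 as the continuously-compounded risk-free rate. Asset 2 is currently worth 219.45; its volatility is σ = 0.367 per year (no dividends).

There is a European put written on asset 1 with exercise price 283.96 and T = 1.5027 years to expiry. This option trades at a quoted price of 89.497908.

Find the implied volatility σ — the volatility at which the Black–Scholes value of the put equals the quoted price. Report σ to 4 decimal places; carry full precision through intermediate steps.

At σ = 0.5887 the Black–Scholes value reproduces the quote:
σ√T = 0.5887·√1.5027 = 0.721656
d₁ = (ln(S/K) + (r+σ²/2)T) / (σ√T) = (ln(240.67/283.96) + (0.0265+0.5887²/2)·1.5027) / 0.721656 = (-0.165407 + 0.300215) / 0.721656 = 0.186804
d₂ = d₁ − σ√T = 0.186804 − 0.721656 = -0.534852
e^{−rT} = 0.960961
N(−d₁) = 0.425907,  N(−d₂) = 0.703624
V = K·e^{−rT}·N(−d₂) − S·N(−d₁) = 192.000946 − 102.503037 = 89.497908 (matching the quote); vega is positive throughout, so no other σ reproduces this price

sigma = 0.5887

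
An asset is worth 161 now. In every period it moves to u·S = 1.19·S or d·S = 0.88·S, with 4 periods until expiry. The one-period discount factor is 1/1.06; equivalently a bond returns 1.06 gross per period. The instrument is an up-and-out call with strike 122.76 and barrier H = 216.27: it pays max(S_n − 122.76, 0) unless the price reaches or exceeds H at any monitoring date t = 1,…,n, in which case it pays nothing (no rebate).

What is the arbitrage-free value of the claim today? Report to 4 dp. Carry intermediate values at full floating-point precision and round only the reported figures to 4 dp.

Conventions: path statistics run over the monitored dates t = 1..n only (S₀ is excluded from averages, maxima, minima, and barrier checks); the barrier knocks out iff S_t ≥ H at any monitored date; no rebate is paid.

price = 13.6912

Under the martingale measure an up-move has probability p* = 0.5806; value the claim as the probability-weighted average of per-path payoffs, discounted 4 periods at R = 1.06.
Enumerate all 2^4 = 16 price paths (U = up ×1.19, D = down ×0.88); each path with k up-moves has probability p*^k·(1−p*)^(4−k).
DDDD: M=141.6800, payoff=0.0000, prob=0.030926
UDDD: M=191.5900, payoff=7.8032, prob=0.042821
DUDD: M=168.5992, payoff=7.8032, prob=0.042821
UUDD: M=227.9921, payoff=0.0000, prob=0.059290
DDUD: M=148.3673, payoff=7.8032, prob=0.042821
UDUD: M=200.6330, payoff=53.7971, prob=0.059290
DUUD: M=200.6330, payoff=53.7971, prob=0.059290
UUUD: M=271.3106, payoff=0.0000, prob=0.082095
DDDU: M=141.6800, payoff=7.8032, prob=0.042821
UDDU: M=191.5900, payoff=53.7971, prob=0.059290
DUDU: M=176.5571, payoff=53.7971, prob=0.059290
UUDU: M=238.7533, payoff=0.0000, prob=0.082095
DDUU: M=176.5571, payoff=53.7971, prob=0.059290
UDUU: M=238.7533, payoff=0.0000, prob=0.082095
DUUU: M=238.7533, payoff=0.0000, prob=0.082095
UUUU: M=322.8596, payoff=0.0000, prob=0.113669
Price = Σ prob·payoff / R^4 = 17.284837 / 1.262477 = 13.6912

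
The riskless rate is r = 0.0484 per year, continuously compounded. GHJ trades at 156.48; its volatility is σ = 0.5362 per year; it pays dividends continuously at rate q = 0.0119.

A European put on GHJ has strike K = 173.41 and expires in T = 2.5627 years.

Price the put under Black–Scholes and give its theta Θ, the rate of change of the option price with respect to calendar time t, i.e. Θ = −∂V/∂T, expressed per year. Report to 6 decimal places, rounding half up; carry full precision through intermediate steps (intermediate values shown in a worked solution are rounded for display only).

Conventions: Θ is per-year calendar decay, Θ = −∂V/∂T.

price = 51.359510
Θ = -4.933429

σ√T = 0.5362·√2.5627 = 0.858372
d₁ = (ln(S/K) + (r−q+σ²/2)T) / (σ√T) = (ln(156.48/173.41) + (0.0484−0.0119+0.5362²/2)·2.5627) / 0.858372 = (-0.102731 + 0.461940) / 0.858372 = 0.418478
d₂ = d₁ − σ√T = 0.418478 − 0.858372 = -0.439895
e^{−rT} = 0.883349
e^{−qT} = 0.969964
N(−d₁) = 0.337799,  N(−d₂) = 0.669993
Put price V = K·e^{−rT}·N(−d₂) − S·e^{−qT}·N(−d₁) = 102.630642 − 51.271131 = 51.359510
φ(d₁) = (1/√(2π))·e^{−d₁²/2} = 0.365496
Θ = −S·e^{−qT}·φ(d₁)·σ/(2√T) − q·S·e^{−qT}·N(−d₁) + r·K·e^{−rT}·N(−d₂) = −9.290626 − 0.610126 + 4.967323 = -4.933429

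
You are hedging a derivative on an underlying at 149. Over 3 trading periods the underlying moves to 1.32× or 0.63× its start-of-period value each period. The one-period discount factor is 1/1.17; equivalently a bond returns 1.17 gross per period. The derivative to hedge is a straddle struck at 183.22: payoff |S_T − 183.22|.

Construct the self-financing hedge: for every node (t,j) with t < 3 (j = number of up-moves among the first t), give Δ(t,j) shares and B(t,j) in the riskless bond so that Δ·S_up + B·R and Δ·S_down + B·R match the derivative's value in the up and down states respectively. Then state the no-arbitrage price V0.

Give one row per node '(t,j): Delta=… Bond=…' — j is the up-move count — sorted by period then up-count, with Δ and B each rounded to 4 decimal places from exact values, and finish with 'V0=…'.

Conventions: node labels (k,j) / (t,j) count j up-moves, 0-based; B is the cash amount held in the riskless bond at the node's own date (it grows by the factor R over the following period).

(0,0): Delta=0.3881 Bond=3.0328
(1,0): Delta=-1.0000 Bond=133.8447
(1,1): Delta=0.5721 Bond=-32.6451
(2,0): Delta=-1.0000 Bond=156.5983
(2,1): Delta=-1.0000 Bond=156.5983
(2,2): Delta=0.7805 Bond=-92.3040
V0=60.8524

Since d<R<u, set p* = (R−d)/(u−d) = 0.7826; price each node as the discounted p*-expectation of its children.
Payoffs at expiry: V(3,0)=145.9630, V(3,1)=105.1577, V(3,2)=19.6609, V(3,3)=159.4752
Node (2,0) S=59.1381: V=(p*·105.1577+(1−p*)·145.9630)/1.17=97.4602; Δ=(105.1577−145.9630)/(78.0623−37.2570)=-1.0000; B=V−Δ·S=156.5983
Node (2,1) S=123.9084: V=(p*·19.6609+(1−p*)·105.1577)/1.17=32.6899; Δ=(19.6609−105.1577)/(163.5591−78.0623)=-1.0000; B=V−Δ·S=156.5983
Node (2,2) S=259.6176: V=(p*·159.4752+(1−p*)·19.6609)/1.17=110.3255; Δ=(159.4752−19.6609)/(342.6952−163.5591)=0.7805; B=V−Δ·S=-92.3040
Node (1,0) S=93.8700: V=(p*·32.6899+(1−p*)·97.4602)/1.17=39.9747; Δ=(32.6899−97.4602)/(123.9084−59.1381)=-1.0000; B=V−Δ·S=133.8447
Node (1,1) S=196.6800: V=(p*·110.3255+(1−p*)·32.6899)/1.17=79.8702; Δ=(110.3255−32.6899)/(259.6176−123.9084)=0.5721; B=V−Δ·S=-32.6451
Node (0,0) S=149.0000: V=(p*·79.8702+(1−p*)·39.9747)/1.17=60.8524; Δ=(79.8702−39.9747)/(196.6800−93.8700)=0.3881; B=V−Δ·S=3.0328
Sanity check at the root: Δ(0,0)·S0 + B(0,0) reproduces V0 = 60.8524.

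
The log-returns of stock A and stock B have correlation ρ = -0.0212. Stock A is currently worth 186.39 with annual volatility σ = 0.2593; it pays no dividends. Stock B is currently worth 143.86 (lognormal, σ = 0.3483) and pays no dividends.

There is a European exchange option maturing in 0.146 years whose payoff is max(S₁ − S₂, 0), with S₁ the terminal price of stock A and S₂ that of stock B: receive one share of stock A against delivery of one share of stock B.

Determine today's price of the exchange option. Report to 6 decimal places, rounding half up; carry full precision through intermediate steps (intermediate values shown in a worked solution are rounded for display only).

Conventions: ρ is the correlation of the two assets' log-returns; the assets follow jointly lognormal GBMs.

exchange price = 43.252735

σ_eff = √(σ₁² + σ₂² − 2ρσ₁σ₂) = √(0.2593² + 0.3483² − 2·-0.0212·0.2593·0.3483) = 0.438610
d₁ = (ln(S₁/S₂) + (q₂ − q₁ + σ_eff²/2)T) / (σ_eff√T) = (ln(186.39/143.86) + (0.0 − 0.0 + 0.096189)·0.146) / 0.167593 = 1.629214
d₂ = d₁ − σ_eff√T = 1.629214 − 0.167593 = 1.461622
N(d₁) = 0.948366,  N(d₂) = 0.928078
V = S₁·e^{−q₁T}·N(d₁) − S₂·e^{−q₂T}·N(d₂) = 176.765968 − 133.513233 = 43.252735
Key observation: r never enters — measured in units of stock B, the claim is a call on S₁/S₂ struck at 1, so only the dividend yields and σ_eff matter.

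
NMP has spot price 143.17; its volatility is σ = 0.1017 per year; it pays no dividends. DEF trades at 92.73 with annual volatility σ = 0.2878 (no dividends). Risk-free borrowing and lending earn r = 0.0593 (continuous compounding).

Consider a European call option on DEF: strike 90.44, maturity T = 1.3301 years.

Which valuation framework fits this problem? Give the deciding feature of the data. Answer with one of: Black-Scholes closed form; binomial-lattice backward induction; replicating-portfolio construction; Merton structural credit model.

framework: Black-Scholes closed form

Key observation: a European-exercise option on DEF struck at 90.44 — a GBM underlying with constant parameters — admits an analytic price: the data contain no early exercise, no discrete tree, no debt structure.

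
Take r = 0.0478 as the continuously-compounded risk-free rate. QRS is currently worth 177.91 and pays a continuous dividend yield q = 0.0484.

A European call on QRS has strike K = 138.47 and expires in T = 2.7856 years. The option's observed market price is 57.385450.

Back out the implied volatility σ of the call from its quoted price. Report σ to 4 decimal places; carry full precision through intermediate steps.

At σ = 0.4211 the Black–Scholes value reproduces the quote:
σ√T = 0.4211·√2.7856 = 0.702821
d₁ = (ln(S/K) + (r−q+σ²/2)T) / (σ√T) = (ln(177.91/138.47) + (0.0478−0.0484+0.4211²/2)·2.7856) / 0.702821 = (0.250624 + 0.245307) / 0.702821 = 0.705630
d₂ = d₁ − σ√T = 0.705630 − 0.702821 = 0.002809
e^{−rT} = 0.875332
e^{−qT} = 0.873871
N(d₁) = 0.759791,  N(d₂) = 0.501121
V = S·e^{−qT}·N(d₁) − K·e^{−rT}·N(d₂) = 118.124909 − 60.739459 = 57.385450 (equal to the quote); since ∂V/∂σ > 0 for all σ, the implied volatility is unique

sigma = 0.4211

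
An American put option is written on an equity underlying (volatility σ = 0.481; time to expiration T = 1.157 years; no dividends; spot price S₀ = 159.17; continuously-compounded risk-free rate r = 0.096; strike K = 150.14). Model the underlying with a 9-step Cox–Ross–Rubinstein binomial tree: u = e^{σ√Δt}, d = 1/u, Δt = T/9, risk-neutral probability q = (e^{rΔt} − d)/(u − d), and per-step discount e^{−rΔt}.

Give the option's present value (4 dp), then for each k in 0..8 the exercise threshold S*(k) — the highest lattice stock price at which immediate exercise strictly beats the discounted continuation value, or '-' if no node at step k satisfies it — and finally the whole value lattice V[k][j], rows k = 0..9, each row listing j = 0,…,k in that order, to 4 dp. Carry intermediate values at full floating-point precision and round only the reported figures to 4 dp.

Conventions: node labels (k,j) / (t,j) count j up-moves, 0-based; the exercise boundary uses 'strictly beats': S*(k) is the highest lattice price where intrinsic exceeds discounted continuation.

Δt=0.12856, u=1.18823, d=0.84159, q=0.49282, disc=e^(-rΔt)=0.98773
k=9 terminal: V=max(K-S,0) → 116.4290 102.5441 82.9403 55.2621 16.1839 0.0000 0.0000 0.0000 0.0000 0.0000
k=8: j=0 S=40.0563 intr=110.0837 cont=108.2422 V=110.0837[EX]; j=1 S=56.5547 intr=93.5853 cont=91.7438 V=93.5853[EX]; j=2 S=79.8484 intr=70.2916 cont=68.4501 V=70.2916[EX]; j=3 S=112.7363 intr=37.4037 cont=35.5622 V=37.4037[EX]; j=4 S=159.1700 intr=0.0000 cont=8.1076 V=8.1076[hold]; j=5 S=224.7288 intr=0.0000 cont=0.0000 V=0.0000[hold]; j=6 S=317.2900 intr=0.0000 cont=0.0000 V=0.0000[hold]; j=7 S=447.9752 intr=0.0000 cont=0.0000 V=0.0000[hold]; j=8 S=632.4869 intr=0.0000 cont=0.0000 V=0.0000[hold]  S*(8)=112.7363
k=7: j=0 S=47.5959 intr=102.5441 cont=100.7025 V=102.5441[EX]; j=1 S=67.1997 intr=82.9403 cont=81.0988 V=82.9403[EX]; j=2 S=94.8779 intr=55.2621 cont=53.4206 V=55.2621[EX]; j=3 S=133.9561 intr=16.1839 cont=22.6844 V=22.6844[hold]; j=4 S=189.1298 intr=0.0000 cont=4.0616 V=4.0616[hold]; j=5 S=267.0285 intr=0.0000 cont=0.0000 V=0.0000[hold]; j=6 S=377.0120 intr=0.0000 cont=0.0000 V=0.0000[hold]; j=7 S=532.2955 intr=0.0000 cont=0.0000 V=0.0000[hold]  S*(7)=94.8779
k=6: j=0 S=56.5547 intr=93.5853 cont=91.7438 V=93.5853[EX]; j=1 S=79.8484 intr=70.2916 cont=68.4501 V=70.2916[EX]; j=2 S=112.7363 intr=37.4037 cont=38.7265 V=38.7265[hold]; j=3 S=159.1700 intr=0.0000 cont=13.3412 V=13.3412[hold]; j=4 S=224.7288 intr=0.0000 cont=2.0347 V=2.0347[hold]; j=5 S=317.2900 intr=0.0000 cont=0.0000 V=0.0000[hold]; j=6 S=447.9752 intr=0.0000 cont=0.0000 V=0.0000[hold]  S*(6)=79.8484
k=5: j=0 S=67.1997 intr=82.9403 cont=81.0988 V=82.9403[EX]; j=1 S=94.8779 intr=55.2621 cont=54.0645 V=55.2621[EX]; j=2 S=133.9561 intr=16.1839 cont=25.8946 V=25.8946[hold]; j=3 S=189.1298 intr=0.0000 cont=7.6739 V=7.6739[hold]; j=4 S=267.0285 intr=0.0000 cont=1.0193 V=1.0193[hold]; j=5 S=377.0120 intr=0.0000 cont=0.0000 V=0.0000[hold]  S*(5)=94.8779
k=4: j=0 S=79.8484 intr=70.2916 cont=68.4501 V=70.2916[EX]; j=1 S=112.7363 intr=37.4037 cont=40.2891 V=40.2891[hold]; j=2 S=159.1700 intr=0.0000 cont=16.7077 V=16.7077[hold]; j=3 S=224.7288 intr=0.0000 cont=4.3405 V=4.3405[hold]; j=4 S=317.2900 intr=0.0000 cont=0.5106 V=0.5106[hold]  S*(4)=79.8484
k=3: j=0 S=94.8779 intr=55.2621 cont=54.8251 V=55.2621[EX]; j=1 S=133.9561 intr=16.1839 cont=28.3162 V=28.3162[hold]; j=2 S=189.1298 intr=0.0000 cont=10.4828 V=10.4828[hold]; j=3 S=267.0285 intr=0.0000 cont=2.4230 V=2.4230[hold]  S*(3)=94.8779
k=2: j=0 S=112.7363 intr=37.4037 cont=41.4678 V=41.4678[hold]; j=1 S=159.1700 intr=0.0000 cont=19.2881 V=19.2881[hold]; j=2 S=224.7288 intr=0.0000 cont=6.4309 V=6.4309[hold]  S*(2)=-
k=1: j=0 S=133.9561 intr=16.1839 cont=30.1628 V=30.1628[hold]; j=1 S=189.1298 intr=0.0000 cont=12.7930 V=12.7930[hold]  S*(1)=-
k=0: j=0 S=159.1700 intr=0.0000 cont=21.3377 V=21.3377[hold]  S*(0)=-

price = 21.3377
boundary = - - - 94.8779 79.8484 94.8779 79.8484 94.8779 112.7363
tree:
21.3377
30.1628 12.7930
41.4678 19.2881 6.4309
55.2621 28.3162 10.4828 2.4230
70.2916 40.2891 16.7077 4.3405 0.5106
82.9403 55.2621 25.8946 7.6739 1.0193 0.0000
93.5853 70.2916 38.7265 13.3412 2.0347 0.0000 0.0000
102.5441 82.9403 55.2621 22.6844 4.0616 0.0000 0.0000 0.0000
110.0837 93.5853 70.2916 37.4037 8.1076 0.0000 0.0000 0.0000 0.0000
116.4290 102.5441 82.9403 55.2621 16.1839 0.0000 0.0000 0.0000 0.0000 0.0000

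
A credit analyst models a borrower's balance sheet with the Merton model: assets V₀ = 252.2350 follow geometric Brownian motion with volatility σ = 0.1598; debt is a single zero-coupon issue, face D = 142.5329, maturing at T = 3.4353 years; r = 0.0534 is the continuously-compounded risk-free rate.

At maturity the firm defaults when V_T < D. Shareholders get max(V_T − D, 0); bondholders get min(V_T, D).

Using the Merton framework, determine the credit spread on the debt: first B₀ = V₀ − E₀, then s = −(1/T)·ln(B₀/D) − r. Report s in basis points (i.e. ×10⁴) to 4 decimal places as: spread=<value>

Work the structural quantities from V₀ = 252.2350 against face 142.5329:
d₁ = [ln(V₀/D) + (r + σ²/2)T] / (σ√T)
   = [ln(252.2350/142.5329) + (0.0534 + 0.5·0.1598²)·3.4353] / (0.1598·√3.4353)
   = [0.570788 + 0.227307] / 0.296182 = 2.694608
d₂ = d₁ − σ√T = 2.694608 − 0.296182 = 2.398426
N(d₁) = 0.996476,  N(d₂) = 0.991767,  e^(−rT) = 0.832398
E₀ = V₀·N(d₁) − D·e^(−rT)·N(d₂)
   = 252.2350·0.996476 − 142.5329·0.832398·0.991767 = 133.678961
B₀ = V₀ − E₀ = 252.2350 − 133.678961 = 118.556039
spread = −(1/T)·ln(B₀/D) − r = −(1/3.4353)·ln(118.556039/142.5329) − 0.0534 = 0.00021602
in basis points: 0.00021602 × 10⁴ = 2.1602 bp

spread=2.1602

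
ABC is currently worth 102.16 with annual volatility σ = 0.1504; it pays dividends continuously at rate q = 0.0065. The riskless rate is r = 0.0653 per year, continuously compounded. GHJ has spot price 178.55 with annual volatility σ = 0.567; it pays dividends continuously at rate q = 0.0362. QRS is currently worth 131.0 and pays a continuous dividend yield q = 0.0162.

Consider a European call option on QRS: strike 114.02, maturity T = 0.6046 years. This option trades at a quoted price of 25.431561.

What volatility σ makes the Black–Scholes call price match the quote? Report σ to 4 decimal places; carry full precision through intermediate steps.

At σ = 0.3512 the Black–Scholes value reproduces the quote:
σ√T = 0.3512·√0.6046 = 0.273079
d₁ = (ln(S/K) + (r−q+σ²/2)T) / (σ√T) = (ln(131.0/114.02) + (0.0653−0.0162+0.3512²/2)·0.6046) / 0.273079 = (0.138823 + 0.066972) / 0.273079 = 0.753611
d₂ = d₁ − σ√T = 0.753611 − 0.273079 = 0.480532
e^{−rT} = 0.961289
e^{−qT} = 0.990253
N(d₁) = 0.774459,  N(d₂) = 0.684575
V = S·e^{−qT}·N(d₁) − K·e^{−rT}·N(d₂) = 100.465225 − 75.033664 = 25.431561 (equal to the quote); since ∂V/∂σ > 0 for all σ, the implied volatility is unique

sigma = 0.3512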